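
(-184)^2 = 33856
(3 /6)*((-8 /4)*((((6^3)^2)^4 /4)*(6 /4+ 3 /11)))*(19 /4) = -109723142865509941248 /11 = -9974831169591812840.73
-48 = -48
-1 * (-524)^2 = -274576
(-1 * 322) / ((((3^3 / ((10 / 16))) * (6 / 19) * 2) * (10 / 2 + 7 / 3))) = -15295 / 9504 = -1.61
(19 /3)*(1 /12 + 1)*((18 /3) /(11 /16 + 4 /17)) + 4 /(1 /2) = 39616 /753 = 52.61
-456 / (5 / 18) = -8208 / 5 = -1641.60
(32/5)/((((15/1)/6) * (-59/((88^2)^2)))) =-3838050304/1475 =-2602068.00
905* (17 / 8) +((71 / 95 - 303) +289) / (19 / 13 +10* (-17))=3202441761 / 1665160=1923.20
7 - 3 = 4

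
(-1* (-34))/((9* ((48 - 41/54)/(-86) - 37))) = -17544/174379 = -0.10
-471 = -471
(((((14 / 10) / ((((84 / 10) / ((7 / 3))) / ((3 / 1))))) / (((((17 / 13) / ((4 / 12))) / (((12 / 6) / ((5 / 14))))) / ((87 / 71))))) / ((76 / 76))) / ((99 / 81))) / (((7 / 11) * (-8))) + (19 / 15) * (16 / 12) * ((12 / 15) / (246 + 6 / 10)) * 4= -81984101 / 267881580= -0.31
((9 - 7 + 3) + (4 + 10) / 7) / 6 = 7 / 6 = 1.17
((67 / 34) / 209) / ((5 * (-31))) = -67 / 1101430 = -0.00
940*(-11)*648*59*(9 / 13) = -3557869920 / 13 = -273682301.54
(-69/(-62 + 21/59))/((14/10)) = 20355/25459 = 0.80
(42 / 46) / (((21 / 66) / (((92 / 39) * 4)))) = 352 / 13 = 27.08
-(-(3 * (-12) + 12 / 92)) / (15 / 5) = -275 / 23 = -11.96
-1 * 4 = -4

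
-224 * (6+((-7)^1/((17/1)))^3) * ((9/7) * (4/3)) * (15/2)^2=-629316000/4913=-128092.00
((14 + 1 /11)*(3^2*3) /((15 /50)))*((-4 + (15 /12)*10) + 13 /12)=267375 /22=12153.41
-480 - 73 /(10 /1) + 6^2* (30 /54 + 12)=-353 /10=-35.30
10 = 10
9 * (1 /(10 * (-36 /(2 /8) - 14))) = -9 /1580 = -0.01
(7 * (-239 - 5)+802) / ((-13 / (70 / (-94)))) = -31710 / 611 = -51.90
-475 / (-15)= 95 / 3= 31.67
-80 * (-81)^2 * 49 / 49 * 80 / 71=-41990400 / 71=-591414.08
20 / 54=10 / 27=0.37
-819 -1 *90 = -909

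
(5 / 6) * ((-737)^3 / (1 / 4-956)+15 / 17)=136107574745 / 389946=349042.11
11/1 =11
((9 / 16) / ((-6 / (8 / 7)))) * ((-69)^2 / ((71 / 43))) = -614169 / 1988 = -308.94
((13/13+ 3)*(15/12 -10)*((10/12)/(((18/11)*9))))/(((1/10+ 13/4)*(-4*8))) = 9625/520992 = 0.02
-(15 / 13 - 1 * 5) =50 / 13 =3.85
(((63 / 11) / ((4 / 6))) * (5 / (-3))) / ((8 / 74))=-11655 / 88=-132.44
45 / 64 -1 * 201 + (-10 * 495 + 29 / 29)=-329555 / 64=-5149.30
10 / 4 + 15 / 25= 3.10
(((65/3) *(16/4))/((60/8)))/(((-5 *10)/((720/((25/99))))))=-82368/125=-658.94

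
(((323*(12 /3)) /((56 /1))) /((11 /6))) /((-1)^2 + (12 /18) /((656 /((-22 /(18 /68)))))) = 13.75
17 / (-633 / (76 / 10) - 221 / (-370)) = -59755 / 290663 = -0.21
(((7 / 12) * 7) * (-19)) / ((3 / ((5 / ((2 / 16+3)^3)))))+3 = -34793 / 28125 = -1.24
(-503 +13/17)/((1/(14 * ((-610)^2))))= -44477857200/17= -2616344541.18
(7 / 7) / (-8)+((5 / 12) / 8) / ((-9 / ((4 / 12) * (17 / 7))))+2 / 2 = 15791 / 18144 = 0.87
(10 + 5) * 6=90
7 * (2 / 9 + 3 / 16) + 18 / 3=1277 / 144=8.87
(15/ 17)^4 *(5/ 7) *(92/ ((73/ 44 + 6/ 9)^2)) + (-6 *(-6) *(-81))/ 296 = -10143302430087/ 4077577237622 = -2.49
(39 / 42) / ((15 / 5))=13 / 42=0.31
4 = 4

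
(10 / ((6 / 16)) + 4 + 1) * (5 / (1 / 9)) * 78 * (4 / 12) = 37050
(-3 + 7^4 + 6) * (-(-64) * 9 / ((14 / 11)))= 7615872 / 7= 1087981.71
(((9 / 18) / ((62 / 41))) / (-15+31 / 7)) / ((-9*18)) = 287 / 1486512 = 0.00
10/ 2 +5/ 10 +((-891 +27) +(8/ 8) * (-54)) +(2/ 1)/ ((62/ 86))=-56403/ 62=-909.73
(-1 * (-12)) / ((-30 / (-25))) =10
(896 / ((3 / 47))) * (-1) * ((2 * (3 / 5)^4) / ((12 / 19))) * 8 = -28804608 / 625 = -46087.37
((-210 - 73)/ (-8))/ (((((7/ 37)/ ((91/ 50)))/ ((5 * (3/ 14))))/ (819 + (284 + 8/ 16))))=901270383/ 2240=402352.85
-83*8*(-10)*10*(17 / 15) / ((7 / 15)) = 1128800 / 7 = 161257.14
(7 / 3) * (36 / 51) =28 / 17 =1.65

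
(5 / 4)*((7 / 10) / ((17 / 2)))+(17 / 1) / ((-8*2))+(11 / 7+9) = 18301 / 1904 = 9.61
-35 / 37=-0.95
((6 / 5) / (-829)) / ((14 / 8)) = -24 / 29015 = -0.00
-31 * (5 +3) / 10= -24.80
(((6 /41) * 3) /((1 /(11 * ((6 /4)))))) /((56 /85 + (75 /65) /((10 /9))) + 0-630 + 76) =-24310 /1853487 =-0.01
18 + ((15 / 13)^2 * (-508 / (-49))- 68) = -299750 / 8281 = -36.20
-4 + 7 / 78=-305 / 78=-3.91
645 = 645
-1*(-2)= 2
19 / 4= 4.75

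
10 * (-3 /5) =-6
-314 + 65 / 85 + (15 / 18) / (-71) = -2268535 / 7242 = -313.25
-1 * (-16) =16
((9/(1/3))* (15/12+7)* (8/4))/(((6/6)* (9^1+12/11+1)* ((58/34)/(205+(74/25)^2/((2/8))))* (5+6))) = 2272489263/4422500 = 513.85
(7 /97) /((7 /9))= 0.09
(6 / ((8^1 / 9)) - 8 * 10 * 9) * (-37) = 105561 / 4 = 26390.25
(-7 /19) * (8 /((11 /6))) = -336 /209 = -1.61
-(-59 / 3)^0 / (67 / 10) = -10 / 67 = -0.15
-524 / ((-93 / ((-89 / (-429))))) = 46636 / 39897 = 1.17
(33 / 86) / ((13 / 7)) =231 / 1118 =0.21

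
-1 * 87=-87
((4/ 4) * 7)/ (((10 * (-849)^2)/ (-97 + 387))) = 203/ 720801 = 0.00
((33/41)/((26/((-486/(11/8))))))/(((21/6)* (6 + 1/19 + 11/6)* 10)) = -664848/16770845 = -0.04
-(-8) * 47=376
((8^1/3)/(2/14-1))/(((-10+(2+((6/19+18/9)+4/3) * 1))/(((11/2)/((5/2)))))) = 1463/930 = 1.57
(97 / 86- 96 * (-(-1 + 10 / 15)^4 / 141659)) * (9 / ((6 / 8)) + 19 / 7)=38213790319 / 2302525386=16.60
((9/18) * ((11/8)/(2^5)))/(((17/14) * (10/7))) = 539/43520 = 0.01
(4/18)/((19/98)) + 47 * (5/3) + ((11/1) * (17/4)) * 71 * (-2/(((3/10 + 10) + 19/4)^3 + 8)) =1734101299/22364919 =77.54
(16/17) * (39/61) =624/1037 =0.60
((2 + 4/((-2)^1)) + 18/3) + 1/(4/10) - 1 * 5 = 7/2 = 3.50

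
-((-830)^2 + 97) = -688997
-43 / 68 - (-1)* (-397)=-397.63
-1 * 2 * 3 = -6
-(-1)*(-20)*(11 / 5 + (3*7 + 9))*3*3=-5796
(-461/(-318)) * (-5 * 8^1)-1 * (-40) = -2860/159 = -17.99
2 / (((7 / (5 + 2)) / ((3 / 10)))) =3 / 5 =0.60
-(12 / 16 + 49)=-199 / 4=-49.75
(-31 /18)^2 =961 /324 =2.97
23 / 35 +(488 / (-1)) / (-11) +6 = 19643 / 385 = 51.02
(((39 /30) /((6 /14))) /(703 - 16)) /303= 91 /6244830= 0.00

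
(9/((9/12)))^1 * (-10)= -120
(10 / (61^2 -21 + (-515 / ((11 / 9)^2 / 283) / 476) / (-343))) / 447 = 39510856 / 6535755871683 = 0.00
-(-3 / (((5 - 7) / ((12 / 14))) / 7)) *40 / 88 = -45 / 11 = -4.09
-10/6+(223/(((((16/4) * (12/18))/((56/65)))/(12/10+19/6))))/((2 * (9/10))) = 202541/1170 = 173.11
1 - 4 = -3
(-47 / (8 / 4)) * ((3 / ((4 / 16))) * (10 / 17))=-2820 / 17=-165.88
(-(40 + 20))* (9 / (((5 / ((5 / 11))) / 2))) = -1080 / 11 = -98.18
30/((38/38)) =30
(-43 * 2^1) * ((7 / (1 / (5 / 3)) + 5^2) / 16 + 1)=-283.08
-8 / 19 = -0.42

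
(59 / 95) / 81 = 59 / 7695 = 0.01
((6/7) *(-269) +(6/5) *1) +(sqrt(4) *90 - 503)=-19333/35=-552.37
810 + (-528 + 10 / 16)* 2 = -979 / 4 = -244.75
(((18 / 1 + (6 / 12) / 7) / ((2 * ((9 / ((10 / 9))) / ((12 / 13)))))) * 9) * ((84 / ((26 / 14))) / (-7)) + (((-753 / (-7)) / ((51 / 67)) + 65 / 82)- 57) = 25.23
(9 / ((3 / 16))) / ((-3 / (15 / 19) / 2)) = -480 / 19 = -25.26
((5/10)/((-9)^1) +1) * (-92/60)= -391/270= -1.45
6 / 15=2 / 5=0.40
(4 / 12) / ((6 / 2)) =1 / 9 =0.11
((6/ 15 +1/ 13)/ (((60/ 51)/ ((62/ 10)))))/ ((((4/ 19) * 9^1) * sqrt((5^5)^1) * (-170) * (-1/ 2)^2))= -18259 * sqrt(5)/ 73125000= -0.00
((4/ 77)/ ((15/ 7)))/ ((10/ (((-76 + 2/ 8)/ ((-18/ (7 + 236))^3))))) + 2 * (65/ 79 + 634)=598379457/ 347600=1721.46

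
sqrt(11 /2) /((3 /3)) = sqrt(22) /2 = 2.35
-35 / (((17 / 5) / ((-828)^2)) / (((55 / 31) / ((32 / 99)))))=-40829740875 / 1054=-38737894.57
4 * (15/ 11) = 60/ 11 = 5.45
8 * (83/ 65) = 664/ 65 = 10.22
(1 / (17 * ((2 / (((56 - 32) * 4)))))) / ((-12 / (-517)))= 2068 / 17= 121.65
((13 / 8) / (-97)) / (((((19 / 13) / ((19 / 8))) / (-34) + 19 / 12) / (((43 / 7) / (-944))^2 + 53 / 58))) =-9973852646823 / 1019747219531264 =-0.01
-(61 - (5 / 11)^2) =-7356 / 121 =-60.79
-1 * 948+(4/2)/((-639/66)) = -201968/213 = -948.21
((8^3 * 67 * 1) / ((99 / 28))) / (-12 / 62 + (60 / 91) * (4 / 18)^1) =-1354802176 / 6567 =-206304.58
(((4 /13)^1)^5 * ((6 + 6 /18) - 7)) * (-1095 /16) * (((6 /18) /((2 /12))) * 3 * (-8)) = -2242560 /371293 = -6.04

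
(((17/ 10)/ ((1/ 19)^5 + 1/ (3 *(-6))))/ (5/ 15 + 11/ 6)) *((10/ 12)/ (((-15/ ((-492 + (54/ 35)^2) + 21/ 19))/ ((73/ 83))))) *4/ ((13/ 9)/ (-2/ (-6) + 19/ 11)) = -1923.69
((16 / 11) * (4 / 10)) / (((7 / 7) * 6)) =16 / 165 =0.10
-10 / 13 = -0.77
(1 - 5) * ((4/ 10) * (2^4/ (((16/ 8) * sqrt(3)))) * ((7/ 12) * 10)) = -224 * sqrt(3)/ 9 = -43.11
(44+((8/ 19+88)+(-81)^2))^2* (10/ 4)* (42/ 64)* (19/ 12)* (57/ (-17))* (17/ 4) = -1698215465625/ 1024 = -1658413540.65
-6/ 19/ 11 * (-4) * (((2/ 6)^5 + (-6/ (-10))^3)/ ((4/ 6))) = 26744/ 705375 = 0.04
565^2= 319225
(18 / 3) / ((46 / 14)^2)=294 / 529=0.56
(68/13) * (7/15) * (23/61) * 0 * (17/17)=0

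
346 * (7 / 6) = 1211 / 3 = 403.67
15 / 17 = 0.88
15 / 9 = 5 / 3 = 1.67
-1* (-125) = 125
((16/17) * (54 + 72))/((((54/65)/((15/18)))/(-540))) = -1092000/17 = -64235.29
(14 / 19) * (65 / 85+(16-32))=-3626 / 323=-11.23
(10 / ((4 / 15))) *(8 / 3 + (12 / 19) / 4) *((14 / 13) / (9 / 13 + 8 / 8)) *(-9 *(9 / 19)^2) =-20539575 / 150898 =-136.12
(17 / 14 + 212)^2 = 8910225 / 196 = 45460.33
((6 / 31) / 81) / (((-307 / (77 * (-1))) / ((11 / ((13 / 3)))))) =1694 / 1113489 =0.00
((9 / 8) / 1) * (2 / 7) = 9 / 28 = 0.32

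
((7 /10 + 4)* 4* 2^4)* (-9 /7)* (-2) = 27072 /35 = 773.49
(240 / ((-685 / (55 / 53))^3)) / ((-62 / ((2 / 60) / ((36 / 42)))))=18634 / 35601824814033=0.00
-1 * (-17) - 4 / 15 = 16.73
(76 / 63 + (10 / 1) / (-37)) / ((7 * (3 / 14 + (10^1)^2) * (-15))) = -4364 / 49055895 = -0.00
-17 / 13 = -1.31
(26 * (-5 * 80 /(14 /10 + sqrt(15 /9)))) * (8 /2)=-2184000 /11 + 520000 * sqrt(15) /11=-15458.97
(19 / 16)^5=2476099 / 1048576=2.36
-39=-39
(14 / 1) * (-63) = -882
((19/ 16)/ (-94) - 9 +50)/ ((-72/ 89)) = -5486405/ 108288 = -50.66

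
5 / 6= 0.83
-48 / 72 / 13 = -2 / 39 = -0.05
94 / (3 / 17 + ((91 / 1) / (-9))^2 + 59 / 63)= 906066 / 996167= 0.91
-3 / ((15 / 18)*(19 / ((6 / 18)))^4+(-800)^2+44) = -0.00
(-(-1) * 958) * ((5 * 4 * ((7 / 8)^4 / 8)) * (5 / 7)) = 4107425 / 4096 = 1002.79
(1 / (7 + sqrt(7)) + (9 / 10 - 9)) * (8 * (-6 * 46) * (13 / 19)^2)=62192 * sqrt(7) / 2527 + 14801696 / 1805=8265.50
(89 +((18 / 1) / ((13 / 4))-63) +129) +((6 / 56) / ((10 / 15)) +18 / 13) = 117997 / 728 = 162.08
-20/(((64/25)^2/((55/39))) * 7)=-171875/279552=-0.61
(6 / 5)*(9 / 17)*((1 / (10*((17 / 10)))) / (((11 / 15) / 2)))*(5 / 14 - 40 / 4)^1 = -21870 / 22253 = -0.98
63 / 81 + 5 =52 / 9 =5.78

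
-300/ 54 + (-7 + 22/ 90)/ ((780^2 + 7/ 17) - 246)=-287184602/ 51693125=-5.56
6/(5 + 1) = 1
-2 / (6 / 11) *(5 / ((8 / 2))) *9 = -165 / 4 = -41.25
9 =9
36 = 36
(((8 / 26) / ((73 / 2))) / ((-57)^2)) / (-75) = -8 / 231247575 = -0.00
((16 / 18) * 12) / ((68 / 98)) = 15.37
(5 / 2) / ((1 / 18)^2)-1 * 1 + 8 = 817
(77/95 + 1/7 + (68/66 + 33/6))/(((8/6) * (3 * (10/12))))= 328459/146300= 2.25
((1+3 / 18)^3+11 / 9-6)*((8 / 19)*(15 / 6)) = -3445 / 1026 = -3.36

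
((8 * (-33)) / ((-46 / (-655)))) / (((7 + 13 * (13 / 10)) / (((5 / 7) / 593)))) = -4323000 / 22818047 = -0.19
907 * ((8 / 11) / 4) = 1814 / 11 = 164.91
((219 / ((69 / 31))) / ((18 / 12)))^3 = 92713643576 / 328509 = 282225.58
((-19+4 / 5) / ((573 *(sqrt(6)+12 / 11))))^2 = 29058029 / 92677426830 - 22044022 *sqrt(6) / 231693567075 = 0.00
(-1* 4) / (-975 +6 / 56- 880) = 112 / 51937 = 0.00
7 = 7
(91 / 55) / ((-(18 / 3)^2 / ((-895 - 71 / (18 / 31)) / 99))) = 1666301 / 3528360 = 0.47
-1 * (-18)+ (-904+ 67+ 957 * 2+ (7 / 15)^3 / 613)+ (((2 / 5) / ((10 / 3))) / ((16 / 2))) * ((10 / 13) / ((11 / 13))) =99679653917 / 91030500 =1095.01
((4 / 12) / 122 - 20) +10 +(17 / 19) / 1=-9.10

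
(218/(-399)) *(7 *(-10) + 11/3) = 36.24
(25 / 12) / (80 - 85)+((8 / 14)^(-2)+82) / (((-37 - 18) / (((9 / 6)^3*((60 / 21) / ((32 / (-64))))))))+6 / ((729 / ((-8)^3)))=7543213 / 299376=25.20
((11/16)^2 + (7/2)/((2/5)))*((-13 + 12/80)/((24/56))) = -1415813/5120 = -276.53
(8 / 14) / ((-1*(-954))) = 2 / 3339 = 0.00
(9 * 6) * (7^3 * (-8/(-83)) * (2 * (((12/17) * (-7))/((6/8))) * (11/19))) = -13618.77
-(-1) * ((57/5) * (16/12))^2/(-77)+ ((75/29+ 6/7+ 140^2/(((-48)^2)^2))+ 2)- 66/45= 18148297561/18521395200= 0.98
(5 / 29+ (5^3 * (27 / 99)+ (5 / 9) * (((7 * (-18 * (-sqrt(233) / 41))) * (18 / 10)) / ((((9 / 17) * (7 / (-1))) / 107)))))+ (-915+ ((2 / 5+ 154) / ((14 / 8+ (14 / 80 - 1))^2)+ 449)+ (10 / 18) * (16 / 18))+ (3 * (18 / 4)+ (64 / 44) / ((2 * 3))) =-1591.48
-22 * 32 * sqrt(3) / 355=-704 * sqrt(3) / 355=-3.43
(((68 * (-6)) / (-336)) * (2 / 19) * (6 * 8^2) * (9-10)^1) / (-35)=6528 / 4655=1.40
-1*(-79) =79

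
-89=-89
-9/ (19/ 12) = -108/ 19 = -5.68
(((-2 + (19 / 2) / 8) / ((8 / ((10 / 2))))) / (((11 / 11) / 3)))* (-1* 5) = 975 / 128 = 7.62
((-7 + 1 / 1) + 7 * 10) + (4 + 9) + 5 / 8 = 621 / 8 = 77.62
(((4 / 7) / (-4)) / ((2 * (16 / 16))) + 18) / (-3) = -251 / 42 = -5.98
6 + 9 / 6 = 15 / 2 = 7.50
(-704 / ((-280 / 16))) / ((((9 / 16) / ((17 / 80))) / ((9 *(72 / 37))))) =1723392 / 6475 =266.16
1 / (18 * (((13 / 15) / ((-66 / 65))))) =-11 / 169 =-0.07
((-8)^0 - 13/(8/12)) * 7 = -259/2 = -129.50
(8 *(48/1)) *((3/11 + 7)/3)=10240/11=930.91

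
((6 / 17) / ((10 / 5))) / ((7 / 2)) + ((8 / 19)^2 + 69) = 2973953 / 42959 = 69.23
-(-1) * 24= 24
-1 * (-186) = 186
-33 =-33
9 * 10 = 90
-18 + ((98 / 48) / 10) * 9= -1293 / 80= -16.16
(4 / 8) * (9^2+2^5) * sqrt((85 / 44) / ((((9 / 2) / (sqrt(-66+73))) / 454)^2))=25651 * sqrt(6545) / 99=20961.58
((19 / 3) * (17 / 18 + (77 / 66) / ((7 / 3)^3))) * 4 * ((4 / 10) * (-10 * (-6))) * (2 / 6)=277856 / 1323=210.02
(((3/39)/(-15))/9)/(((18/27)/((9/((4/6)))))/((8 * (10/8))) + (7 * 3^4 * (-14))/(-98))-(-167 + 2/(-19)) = 1354108868/8103329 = 167.11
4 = 4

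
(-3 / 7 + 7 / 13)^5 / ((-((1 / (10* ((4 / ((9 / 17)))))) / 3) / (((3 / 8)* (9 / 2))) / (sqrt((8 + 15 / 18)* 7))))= -0.05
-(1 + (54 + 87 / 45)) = -854 / 15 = -56.93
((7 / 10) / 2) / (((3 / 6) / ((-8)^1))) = -28 / 5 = -5.60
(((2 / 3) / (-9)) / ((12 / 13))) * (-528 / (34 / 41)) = 23452 / 459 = 51.09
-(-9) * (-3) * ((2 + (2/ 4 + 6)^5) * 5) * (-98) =2456526555/ 16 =153532909.69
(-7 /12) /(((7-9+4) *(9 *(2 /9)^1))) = -7 /48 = -0.15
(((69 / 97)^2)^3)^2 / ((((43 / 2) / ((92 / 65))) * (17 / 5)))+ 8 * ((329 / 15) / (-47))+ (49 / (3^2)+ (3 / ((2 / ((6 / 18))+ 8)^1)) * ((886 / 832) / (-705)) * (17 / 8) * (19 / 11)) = 940268107429185799781694808115298557 / 549784635004039303054376302709076480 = 1.71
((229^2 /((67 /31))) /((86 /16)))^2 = 169139596815424 /8300161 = 20377869.39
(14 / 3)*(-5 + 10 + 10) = 70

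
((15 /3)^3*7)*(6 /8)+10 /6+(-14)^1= 7727 /12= 643.92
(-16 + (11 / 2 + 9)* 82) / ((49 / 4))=4692 / 49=95.76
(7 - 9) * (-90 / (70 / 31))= 558 / 7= 79.71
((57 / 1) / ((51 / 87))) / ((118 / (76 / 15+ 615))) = 5124851 / 10030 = 510.95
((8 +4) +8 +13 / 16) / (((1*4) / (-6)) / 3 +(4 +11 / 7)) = 20979 / 5392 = 3.89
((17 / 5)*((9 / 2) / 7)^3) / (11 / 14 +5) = 153 / 980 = 0.16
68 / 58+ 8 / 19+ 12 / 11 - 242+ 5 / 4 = -5771663 / 24244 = -238.07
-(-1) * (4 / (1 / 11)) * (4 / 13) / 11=16 / 13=1.23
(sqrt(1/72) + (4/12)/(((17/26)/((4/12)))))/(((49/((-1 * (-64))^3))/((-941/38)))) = -3206807552/142443- 30834688 * sqrt(2)/2793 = -38125.82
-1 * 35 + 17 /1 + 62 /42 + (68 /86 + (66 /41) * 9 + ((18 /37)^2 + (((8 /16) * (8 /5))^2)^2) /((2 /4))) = 1496181719 /31677804375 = 0.05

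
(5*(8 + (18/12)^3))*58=13195/4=3298.75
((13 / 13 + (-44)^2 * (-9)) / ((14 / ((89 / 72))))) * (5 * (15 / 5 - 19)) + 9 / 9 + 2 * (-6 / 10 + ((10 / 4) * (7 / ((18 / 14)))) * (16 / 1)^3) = 234569.24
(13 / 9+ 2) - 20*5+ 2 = -851 / 9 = -94.56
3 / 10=0.30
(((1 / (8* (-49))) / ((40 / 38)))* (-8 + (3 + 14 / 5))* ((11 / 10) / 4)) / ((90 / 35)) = 2299 / 4032000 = 0.00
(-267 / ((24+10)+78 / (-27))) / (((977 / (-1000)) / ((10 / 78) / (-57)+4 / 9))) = 6561525 / 1689233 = 3.88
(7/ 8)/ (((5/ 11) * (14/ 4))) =11/ 20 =0.55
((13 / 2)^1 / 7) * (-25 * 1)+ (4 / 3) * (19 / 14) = -899 / 42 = -21.40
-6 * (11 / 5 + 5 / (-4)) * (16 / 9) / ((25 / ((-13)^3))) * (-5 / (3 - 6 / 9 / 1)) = -333944 / 175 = -1908.25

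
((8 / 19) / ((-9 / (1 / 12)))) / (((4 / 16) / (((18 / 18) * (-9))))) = 8 / 57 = 0.14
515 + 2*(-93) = 329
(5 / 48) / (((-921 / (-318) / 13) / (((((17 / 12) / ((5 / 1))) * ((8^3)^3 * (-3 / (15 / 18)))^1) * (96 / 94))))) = -4716276744192 / 72145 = -65372191.34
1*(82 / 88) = 41 / 44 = 0.93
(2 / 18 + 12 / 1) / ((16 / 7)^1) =763 / 144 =5.30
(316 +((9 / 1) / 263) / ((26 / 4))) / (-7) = -154346 / 3419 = -45.14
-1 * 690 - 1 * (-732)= 42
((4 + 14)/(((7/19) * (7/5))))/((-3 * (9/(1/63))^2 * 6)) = -95/15752961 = -0.00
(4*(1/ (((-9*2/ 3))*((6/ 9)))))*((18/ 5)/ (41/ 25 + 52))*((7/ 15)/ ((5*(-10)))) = 7/ 11175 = 0.00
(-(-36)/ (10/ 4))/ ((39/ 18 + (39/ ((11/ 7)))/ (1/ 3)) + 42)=4752/ 39145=0.12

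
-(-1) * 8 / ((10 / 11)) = 44 / 5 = 8.80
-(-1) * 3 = 3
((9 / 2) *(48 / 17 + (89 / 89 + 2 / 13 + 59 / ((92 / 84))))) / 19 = 1323162 / 96577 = 13.70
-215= -215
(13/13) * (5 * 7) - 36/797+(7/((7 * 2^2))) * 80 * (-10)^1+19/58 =-7614235/46226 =-164.72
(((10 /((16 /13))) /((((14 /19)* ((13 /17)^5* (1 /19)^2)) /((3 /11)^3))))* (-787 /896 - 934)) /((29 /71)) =-78191696910921393105 /110630657865728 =-706781.45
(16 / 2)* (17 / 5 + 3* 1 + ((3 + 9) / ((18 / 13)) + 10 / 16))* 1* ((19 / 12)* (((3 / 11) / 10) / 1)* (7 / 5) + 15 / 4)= 15785189 / 33000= 478.34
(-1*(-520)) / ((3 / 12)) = 2080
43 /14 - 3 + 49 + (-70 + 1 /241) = -70599 /3374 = -20.92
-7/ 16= -0.44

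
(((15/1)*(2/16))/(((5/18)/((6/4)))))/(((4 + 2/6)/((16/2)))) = 243/13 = 18.69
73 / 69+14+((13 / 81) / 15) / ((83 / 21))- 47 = -24693727 / 773145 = -31.94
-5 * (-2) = 10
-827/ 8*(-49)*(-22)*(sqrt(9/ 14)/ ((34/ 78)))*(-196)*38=6936362433*sqrt(14)/ 17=1526675984.40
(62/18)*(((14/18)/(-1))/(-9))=217/729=0.30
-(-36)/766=18/383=0.05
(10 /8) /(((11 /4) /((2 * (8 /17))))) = 80 /187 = 0.43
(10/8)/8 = 5/32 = 0.16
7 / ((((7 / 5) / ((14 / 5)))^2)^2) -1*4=108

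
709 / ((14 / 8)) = 2836 / 7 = 405.14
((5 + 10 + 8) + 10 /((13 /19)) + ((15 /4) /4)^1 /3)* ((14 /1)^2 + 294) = 1932805 /104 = 18584.66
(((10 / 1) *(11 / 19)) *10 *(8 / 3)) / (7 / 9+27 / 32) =844800 / 8873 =95.21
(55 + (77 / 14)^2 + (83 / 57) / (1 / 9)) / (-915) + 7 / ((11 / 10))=957115 / 152988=6.26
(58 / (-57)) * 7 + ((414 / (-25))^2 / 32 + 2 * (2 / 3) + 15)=17.78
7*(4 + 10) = 98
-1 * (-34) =34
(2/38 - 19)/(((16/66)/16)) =-23760/19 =-1250.53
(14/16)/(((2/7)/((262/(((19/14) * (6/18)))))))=134799/76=1773.67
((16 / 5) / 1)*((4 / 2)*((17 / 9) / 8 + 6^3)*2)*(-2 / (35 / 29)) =-7224016 / 1575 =-4586.68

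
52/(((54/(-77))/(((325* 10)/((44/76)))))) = -11238500/27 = -416240.74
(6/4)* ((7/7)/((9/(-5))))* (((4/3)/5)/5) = -2/45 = -0.04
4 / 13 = 0.31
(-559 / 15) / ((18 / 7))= -3913 / 270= -14.49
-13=-13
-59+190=131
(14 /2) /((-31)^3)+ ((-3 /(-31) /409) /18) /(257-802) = -9362971 /39843377130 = -0.00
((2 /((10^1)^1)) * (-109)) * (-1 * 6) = 654 /5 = 130.80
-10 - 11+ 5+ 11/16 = -245/16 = -15.31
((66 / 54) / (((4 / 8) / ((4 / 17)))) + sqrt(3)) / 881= 0.00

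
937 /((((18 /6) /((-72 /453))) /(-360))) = 2698560 /151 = 17871.26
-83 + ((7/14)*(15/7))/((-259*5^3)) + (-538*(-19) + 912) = 1001773147/90650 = 11051.00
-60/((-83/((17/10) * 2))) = 204/83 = 2.46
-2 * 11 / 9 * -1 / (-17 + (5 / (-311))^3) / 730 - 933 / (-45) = 34828163335127 / 1679830910820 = 20.73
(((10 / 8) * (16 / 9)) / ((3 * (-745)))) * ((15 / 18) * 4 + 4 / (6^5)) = -6481 / 1955178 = -0.00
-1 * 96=-96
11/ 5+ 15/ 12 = 69/ 20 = 3.45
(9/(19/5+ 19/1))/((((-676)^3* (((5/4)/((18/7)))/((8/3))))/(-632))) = 2844/641965597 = 0.00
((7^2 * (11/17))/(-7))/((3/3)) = -77/17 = -4.53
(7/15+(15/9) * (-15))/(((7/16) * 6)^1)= -2944/315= -9.35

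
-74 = -74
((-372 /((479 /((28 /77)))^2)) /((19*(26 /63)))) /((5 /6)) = -1124928 /34286515835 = -0.00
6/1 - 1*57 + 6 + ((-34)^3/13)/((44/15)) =-153825/143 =-1075.70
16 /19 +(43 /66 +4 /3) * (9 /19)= 745 /418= 1.78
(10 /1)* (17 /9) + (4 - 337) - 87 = -401.11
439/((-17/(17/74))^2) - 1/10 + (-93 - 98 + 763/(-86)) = -235340759/1177340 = -199.89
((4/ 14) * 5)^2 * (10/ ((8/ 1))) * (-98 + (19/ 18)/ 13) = -2864125/ 11466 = -249.79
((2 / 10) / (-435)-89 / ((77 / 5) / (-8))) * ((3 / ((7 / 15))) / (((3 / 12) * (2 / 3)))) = 139372614 / 78155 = 1783.28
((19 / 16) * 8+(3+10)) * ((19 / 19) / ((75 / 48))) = 72 / 5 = 14.40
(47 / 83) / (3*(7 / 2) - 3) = 94 / 1245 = 0.08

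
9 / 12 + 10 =43 / 4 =10.75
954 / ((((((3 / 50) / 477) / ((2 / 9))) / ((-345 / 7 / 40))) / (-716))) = 10408187700 / 7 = 1486883957.14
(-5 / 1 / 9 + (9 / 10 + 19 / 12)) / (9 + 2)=347 / 1980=0.18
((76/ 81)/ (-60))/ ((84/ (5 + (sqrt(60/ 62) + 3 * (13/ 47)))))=-2603/ 2398410-19 * sqrt(930)/ 3163860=-0.00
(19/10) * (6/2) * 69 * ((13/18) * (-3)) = -17043/20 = -852.15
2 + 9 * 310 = 2792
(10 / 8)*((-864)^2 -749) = 3728735 / 4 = 932183.75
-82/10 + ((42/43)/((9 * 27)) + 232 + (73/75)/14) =272913043/1219050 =223.87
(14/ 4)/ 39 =7/ 78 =0.09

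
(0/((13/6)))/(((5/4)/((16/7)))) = 0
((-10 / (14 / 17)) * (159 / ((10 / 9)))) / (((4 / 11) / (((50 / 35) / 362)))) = -1337985 / 70952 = -18.86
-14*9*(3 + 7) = -1260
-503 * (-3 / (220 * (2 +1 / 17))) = 25653 / 7700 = 3.33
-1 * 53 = -53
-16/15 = -1.07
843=843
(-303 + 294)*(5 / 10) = -9 / 2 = -4.50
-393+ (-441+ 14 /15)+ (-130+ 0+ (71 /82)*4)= -590156 /615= -959.60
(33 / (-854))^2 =1089 / 729316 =0.00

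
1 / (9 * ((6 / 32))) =16 / 27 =0.59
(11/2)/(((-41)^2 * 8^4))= 11/13770752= 0.00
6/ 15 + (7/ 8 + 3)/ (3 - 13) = 1/ 80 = 0.01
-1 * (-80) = 80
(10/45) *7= 14/9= 1.56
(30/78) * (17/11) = 85/143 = 0.59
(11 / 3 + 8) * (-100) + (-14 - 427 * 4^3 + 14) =-85484 / 3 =-28494.67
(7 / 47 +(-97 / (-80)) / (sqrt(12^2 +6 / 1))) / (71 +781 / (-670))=0.00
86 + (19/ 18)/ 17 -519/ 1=-132479/ 306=-432.94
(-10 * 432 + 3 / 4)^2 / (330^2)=33166081 / 193600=171.31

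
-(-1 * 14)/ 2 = 7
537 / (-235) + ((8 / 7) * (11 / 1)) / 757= -2824883 / 1245265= -2.27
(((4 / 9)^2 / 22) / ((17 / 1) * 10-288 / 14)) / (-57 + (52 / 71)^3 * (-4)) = -10021508 / 9768778550487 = -0.00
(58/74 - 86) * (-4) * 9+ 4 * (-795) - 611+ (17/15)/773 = -310269976/429015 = -723.21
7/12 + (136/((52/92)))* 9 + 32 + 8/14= 2400973/1092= 2198.69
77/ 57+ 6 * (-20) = -6763/ 57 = -118.65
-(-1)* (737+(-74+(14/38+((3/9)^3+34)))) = 697.41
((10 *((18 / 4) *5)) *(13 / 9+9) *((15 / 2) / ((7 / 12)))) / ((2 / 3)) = 317250 / 7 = 45321.43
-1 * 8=-8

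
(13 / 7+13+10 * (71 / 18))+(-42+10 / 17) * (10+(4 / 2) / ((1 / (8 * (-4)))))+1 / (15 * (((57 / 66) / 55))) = 46696529 / 20349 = 2294.78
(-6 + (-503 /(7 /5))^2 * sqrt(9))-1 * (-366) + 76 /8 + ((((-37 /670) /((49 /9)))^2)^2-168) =450101644289744337935321 /1161672024919210000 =387460.17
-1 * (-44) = 44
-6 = -6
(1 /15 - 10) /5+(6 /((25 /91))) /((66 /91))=28.13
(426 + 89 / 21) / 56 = 9035 / 1176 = 7.68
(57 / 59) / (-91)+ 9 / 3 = 16050 / 5369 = 2.99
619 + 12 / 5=621.40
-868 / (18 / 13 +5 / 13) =-11284 / 23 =-490.61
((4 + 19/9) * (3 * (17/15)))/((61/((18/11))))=34/61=0.56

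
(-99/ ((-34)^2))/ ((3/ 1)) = -33/ 1156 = -0.03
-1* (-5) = 5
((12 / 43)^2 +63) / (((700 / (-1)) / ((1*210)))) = -349893 / 18490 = -18.92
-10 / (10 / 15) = -15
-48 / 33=-16 / 11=-1.45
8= 8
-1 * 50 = -50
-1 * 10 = -10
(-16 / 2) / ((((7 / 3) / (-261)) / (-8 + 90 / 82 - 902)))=-233427960 / 287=-813337.84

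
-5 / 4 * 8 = -10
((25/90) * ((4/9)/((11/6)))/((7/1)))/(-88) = -5/45738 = -0.00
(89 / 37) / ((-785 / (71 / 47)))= -6319 / 1365115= -0.00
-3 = -3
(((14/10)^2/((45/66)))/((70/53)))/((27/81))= 4081/625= 6.53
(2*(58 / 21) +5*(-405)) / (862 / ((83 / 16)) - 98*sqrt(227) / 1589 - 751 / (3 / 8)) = 91346475472018 / 83069845845161 - 876466803*sqrt(227) / 23734241670046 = 1.10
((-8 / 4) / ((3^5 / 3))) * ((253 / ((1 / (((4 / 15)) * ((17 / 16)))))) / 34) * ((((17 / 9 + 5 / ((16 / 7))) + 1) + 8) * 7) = -3334793 / 699840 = -4.77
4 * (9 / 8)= 9 / 2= 4.50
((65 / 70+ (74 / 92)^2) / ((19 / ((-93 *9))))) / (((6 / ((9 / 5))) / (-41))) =2402567487 / 2814280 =853.71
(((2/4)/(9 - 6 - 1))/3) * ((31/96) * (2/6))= 31/3456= 0.01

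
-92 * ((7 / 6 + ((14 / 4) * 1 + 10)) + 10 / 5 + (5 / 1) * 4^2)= -26680 / 3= -8893.33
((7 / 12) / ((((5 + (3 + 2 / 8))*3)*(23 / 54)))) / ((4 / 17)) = 0.24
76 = 76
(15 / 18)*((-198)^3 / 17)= -6468660 / 17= -380509.41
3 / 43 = 0.07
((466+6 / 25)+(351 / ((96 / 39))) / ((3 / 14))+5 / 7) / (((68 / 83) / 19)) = 5000189169 / 190400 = 26261.50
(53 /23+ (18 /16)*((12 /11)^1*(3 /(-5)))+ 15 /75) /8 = 4473 /20240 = 0.22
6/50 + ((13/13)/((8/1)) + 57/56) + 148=26121/175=149.26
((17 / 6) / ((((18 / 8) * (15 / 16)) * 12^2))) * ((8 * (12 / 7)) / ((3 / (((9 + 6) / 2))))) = 544 / 1701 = 0.32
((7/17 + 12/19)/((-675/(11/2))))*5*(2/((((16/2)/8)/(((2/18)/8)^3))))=-0.00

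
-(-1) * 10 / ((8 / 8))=10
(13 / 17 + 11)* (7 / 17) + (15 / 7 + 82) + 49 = 279148 / 2023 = 137.99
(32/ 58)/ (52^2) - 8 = -39207/ 4901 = -8.00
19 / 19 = 1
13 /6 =2.17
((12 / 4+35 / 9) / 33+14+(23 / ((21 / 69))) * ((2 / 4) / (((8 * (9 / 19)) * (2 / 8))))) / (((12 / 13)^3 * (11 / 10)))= 62.52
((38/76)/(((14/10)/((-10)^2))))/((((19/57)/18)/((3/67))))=40500/469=86.35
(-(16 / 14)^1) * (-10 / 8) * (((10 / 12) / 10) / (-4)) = -5 / 168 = -0.03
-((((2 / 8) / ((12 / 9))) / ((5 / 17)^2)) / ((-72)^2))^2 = -83521 / 477757440000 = -0.00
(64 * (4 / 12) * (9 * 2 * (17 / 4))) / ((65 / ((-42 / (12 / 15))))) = -17136 / 13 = -1318.15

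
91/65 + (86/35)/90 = 2248/1575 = 1.43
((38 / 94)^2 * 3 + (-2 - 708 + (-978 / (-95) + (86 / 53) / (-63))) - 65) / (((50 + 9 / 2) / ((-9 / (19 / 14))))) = 2142031848448 / 23034314365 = 92.99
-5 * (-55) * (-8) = -2200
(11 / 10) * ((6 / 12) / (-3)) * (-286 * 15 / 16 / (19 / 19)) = 1573 / 32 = 49.16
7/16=0.44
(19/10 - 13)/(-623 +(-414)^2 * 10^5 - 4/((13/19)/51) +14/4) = -481/742715960235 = -0.00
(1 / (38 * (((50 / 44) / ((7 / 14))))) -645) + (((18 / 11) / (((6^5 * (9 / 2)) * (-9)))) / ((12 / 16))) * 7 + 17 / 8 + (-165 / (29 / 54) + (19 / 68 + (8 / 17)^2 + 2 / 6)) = -949.27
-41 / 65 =-0.63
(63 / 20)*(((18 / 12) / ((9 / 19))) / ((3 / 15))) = 399 / 8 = 49.88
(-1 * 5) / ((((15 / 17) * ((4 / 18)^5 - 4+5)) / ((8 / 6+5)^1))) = -2119203 / 59081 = -35.87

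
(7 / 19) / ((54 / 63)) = 49 / 114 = 0.43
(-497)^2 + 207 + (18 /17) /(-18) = 4202671 /17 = 247215.94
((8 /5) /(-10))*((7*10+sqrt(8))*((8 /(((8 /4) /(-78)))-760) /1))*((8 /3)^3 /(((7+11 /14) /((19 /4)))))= 291995648*sqrt(2) /73575+2043969536 /14715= 144516.37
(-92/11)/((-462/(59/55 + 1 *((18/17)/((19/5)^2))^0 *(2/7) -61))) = -352084/326095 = -1.08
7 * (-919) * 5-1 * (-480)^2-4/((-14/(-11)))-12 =-262580.14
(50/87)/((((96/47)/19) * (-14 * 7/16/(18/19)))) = -1175/1421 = -0.83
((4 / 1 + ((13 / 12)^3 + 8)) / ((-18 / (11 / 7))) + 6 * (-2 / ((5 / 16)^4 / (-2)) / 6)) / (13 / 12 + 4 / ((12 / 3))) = 56918424457 / 283500000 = 200.77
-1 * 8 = -8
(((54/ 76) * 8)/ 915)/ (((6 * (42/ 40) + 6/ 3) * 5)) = 72/ 480985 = 0.00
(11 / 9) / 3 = 11 / 27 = 0.41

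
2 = 2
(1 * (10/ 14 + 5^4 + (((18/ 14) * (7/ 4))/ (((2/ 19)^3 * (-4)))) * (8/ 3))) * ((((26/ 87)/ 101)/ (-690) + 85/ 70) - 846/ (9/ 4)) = 392139477967711/ 1584471840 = 247489.08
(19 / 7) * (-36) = -684 / 7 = -97.71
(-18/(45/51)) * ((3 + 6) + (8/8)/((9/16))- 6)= -1462/15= -97.47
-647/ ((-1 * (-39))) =-647/ 39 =-16.59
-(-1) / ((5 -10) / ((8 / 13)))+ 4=252 / 65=3.88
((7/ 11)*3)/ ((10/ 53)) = 1113/ 110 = 10.12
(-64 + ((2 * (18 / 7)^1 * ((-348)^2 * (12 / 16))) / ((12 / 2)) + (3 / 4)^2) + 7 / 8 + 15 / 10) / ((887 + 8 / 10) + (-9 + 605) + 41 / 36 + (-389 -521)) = 10596465 / 78316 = 135.30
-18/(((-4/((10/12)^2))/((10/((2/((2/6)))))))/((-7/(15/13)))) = -31.60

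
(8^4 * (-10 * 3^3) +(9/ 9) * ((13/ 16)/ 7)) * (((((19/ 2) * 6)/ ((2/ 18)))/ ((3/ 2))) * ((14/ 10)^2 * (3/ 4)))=-444792129957/ 800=-555990162.45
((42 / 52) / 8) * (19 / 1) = 399 / 208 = 1.92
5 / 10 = 1 / 2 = 0.50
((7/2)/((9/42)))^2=2401/9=266.78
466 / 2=233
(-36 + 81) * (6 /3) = 90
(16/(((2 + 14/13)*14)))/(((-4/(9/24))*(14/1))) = -39/15680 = -0.00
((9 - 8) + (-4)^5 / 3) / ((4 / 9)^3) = -248103 / 64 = -3876.61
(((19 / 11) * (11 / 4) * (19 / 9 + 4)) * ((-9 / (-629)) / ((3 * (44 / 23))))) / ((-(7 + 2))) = -2185 / 271728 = -0.01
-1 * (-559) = 559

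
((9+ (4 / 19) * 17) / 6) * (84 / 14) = 239 / 19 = 12.58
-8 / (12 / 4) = -8 / 3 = -2.67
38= 38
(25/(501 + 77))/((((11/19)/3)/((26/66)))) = 6175/69938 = 0.09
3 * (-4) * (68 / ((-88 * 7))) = 102 / 77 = 1.32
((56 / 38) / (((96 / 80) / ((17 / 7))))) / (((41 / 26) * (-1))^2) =114920 / 95817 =1.20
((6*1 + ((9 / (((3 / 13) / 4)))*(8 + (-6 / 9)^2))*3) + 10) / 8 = 496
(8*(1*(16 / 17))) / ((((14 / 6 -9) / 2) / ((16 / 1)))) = -3072 / 85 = -36.14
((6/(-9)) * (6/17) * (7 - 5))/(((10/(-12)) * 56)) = 0.01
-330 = -330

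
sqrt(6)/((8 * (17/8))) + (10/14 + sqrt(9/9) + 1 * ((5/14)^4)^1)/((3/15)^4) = sqrt(6)/17 + 41550625/38416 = 1081.74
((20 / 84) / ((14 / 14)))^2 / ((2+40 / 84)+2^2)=25 / 2856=0.01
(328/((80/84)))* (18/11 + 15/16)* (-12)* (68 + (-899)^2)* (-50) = 429888522105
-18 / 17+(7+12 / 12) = 118 / 17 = 6.94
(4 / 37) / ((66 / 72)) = 48 / 407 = 0.12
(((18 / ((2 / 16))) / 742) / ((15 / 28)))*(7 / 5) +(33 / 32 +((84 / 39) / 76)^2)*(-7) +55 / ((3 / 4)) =516964145983 / 7760344800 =66.62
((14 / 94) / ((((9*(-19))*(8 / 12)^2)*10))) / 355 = -7 / 12680600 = -0.00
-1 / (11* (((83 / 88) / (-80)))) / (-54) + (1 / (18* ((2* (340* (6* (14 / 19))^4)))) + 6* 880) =267053842799987843 / 50579747205120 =5279.86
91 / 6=15.17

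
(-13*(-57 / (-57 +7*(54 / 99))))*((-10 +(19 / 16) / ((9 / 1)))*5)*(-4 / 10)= -296989 / 1080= -274.99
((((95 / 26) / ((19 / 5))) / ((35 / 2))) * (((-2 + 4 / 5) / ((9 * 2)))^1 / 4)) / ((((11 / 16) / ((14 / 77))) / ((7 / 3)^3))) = -392 / 127413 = -0.00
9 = 9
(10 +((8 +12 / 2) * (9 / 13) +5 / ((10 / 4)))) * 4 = 1128 / 13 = 86.77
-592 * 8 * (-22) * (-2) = -208384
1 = 1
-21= -21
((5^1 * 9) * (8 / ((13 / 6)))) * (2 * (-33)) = -142560 / 13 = -10966.15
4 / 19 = 0.21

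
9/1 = 9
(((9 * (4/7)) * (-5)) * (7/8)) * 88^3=-15333120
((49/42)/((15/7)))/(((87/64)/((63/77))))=1568/4785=0.33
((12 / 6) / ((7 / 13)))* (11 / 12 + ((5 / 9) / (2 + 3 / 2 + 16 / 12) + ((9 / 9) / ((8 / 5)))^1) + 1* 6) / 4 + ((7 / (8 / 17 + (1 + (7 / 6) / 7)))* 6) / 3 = 15.66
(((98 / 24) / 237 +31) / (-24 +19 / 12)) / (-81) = 88213 / 5163993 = 0.02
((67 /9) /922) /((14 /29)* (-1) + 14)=1943 /3252816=0.00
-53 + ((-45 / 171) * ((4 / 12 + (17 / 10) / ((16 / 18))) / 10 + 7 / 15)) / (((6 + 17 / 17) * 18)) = -2900239 / 54720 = -53.00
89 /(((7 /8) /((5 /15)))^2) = 5696 /441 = 12.92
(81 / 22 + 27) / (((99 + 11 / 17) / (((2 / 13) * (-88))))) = -45900 / 11011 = -4.17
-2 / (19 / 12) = -24 / 19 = -1.26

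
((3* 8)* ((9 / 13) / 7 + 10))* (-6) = -132336 / 91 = -1454.24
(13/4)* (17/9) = 221/36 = 6.14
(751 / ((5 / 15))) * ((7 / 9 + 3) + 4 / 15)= 136682 / 15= 9112.13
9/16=0.56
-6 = -6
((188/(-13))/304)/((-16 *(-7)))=-47/110656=-0.00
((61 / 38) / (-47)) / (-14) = 0.00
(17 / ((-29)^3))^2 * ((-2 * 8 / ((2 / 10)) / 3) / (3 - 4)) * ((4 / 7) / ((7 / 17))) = 1572160 / 87439028187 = 0.00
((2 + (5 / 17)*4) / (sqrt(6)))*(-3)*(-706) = 19062*sqrt(6) / 17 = 2746.60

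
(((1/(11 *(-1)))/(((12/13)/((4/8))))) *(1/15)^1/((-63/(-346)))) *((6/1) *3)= -2249/6930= -0.32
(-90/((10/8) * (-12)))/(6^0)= 6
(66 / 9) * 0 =0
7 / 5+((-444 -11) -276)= -3648 / 5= -729.60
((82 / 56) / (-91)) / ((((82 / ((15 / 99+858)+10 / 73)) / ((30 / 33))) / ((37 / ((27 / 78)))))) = -16.37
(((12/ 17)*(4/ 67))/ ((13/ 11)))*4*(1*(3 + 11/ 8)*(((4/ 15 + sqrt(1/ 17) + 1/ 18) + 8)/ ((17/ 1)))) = 0.31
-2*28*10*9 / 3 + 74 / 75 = -125926 / 75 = -1679.01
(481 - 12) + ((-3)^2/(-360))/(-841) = 15777161/33640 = 469.00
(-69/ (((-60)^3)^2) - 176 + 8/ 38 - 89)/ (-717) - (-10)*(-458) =-970262981567999563/ 211864896000000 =-4579.63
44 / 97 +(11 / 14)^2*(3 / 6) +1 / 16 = 62723 / 76048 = 0.82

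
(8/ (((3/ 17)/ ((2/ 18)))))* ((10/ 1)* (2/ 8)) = 340/ 27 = 12.59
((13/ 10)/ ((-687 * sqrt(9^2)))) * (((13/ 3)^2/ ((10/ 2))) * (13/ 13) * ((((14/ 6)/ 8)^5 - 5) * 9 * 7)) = 612027497627/ 2461645209600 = 0.25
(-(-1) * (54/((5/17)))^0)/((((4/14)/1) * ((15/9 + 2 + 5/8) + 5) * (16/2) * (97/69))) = 1449/43262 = 0.03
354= 354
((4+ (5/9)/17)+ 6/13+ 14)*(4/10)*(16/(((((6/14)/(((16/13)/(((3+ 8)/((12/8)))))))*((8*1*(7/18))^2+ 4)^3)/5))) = 60819289020/671688044599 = 0.09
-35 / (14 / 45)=-225 / 2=-112.50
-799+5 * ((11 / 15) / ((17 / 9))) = -13550 / 17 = -797.06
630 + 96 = 726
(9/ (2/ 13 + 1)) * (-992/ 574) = -19344/ 1435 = -13.48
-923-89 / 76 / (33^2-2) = -76250965 / 82612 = -923.00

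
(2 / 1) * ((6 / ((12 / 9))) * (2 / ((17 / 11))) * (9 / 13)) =1782 / 221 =8.06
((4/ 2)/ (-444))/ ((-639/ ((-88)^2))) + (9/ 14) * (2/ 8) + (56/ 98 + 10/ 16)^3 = 24014704075/ 12456267264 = 1.93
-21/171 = -7/57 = -0.12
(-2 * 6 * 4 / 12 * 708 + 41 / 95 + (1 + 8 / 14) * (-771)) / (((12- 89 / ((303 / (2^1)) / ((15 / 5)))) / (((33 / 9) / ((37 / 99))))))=-4480698552 / 1156435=-3874.58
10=10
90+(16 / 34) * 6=1578 / 17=92.82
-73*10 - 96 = -826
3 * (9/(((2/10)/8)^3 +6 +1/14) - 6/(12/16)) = -1969784/100741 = -19.55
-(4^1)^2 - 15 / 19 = -319 / 19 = -16.79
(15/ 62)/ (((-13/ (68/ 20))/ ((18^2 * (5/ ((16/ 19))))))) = -392445/ 3224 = -121.73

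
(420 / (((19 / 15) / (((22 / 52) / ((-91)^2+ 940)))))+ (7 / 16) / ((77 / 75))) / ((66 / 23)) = 1356366925 / 8818816864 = 0.15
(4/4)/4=1/4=0.25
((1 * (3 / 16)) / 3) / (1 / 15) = 15 / 16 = 0.94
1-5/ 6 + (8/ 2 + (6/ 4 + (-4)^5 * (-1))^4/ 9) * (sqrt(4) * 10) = 2457707218580.31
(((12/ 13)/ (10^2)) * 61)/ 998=183/ 324350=0.00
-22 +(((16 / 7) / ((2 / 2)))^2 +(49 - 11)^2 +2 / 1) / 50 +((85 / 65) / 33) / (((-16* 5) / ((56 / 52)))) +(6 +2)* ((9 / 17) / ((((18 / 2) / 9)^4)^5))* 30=4983203677 / 37165128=134.08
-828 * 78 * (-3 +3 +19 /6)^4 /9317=-38965979 /55902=-697.04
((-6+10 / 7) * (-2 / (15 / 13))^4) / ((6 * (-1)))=7311616 / 1063125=6.88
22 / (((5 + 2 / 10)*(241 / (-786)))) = -43230 / 3133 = -13.80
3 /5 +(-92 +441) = 1748 /5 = 349.60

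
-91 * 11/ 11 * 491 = -44681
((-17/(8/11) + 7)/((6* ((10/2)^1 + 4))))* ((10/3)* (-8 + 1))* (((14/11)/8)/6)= 0.19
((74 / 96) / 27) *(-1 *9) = -37 / 144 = -0.26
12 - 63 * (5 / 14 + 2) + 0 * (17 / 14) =-136.50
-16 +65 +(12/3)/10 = 247/5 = 49.40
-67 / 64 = -1.05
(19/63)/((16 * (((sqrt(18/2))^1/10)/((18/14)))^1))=95/1176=0.08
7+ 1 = 8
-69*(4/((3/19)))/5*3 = -1048.80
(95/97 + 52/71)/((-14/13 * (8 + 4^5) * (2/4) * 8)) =-153257/398013504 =-0.00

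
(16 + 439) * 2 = 910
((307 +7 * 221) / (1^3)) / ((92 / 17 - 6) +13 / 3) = 94554 / 191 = 495.05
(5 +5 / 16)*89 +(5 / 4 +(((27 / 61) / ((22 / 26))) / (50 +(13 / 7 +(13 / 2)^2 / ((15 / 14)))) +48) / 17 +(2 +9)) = 1707083928765 / 3498937552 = 487.89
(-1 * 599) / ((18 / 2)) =-599 / 9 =-66.56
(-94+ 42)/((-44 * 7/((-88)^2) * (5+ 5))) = 4576/35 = 130.74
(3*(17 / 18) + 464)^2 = 7845601 / 36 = 217933.36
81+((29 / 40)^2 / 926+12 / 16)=121121641 / 1481600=81.75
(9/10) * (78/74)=351/370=0.95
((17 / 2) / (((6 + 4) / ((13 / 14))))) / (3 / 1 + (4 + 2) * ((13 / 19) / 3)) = 4199 / 23240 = 0.18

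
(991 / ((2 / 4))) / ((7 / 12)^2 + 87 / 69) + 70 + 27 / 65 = 1308.28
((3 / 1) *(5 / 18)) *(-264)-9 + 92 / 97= -22121 / 97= -228.05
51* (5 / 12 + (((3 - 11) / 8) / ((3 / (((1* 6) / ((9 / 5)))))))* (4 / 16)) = 85 / 12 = 7.08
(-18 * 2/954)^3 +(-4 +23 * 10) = 226.00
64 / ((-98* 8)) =-4 / 49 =-0.08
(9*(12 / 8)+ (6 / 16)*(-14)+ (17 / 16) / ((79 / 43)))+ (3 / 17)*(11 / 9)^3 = 9.15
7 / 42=1 / 6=0.17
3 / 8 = 0.38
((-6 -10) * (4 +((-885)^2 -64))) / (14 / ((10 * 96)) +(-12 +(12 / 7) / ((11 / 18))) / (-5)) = -463132454400 / 68507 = -6760366.89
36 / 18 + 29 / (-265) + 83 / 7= 25502 / 1855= 13.75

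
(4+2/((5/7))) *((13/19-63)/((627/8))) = -322048/59565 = -5.41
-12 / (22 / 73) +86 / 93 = -39788 / 1023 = -38.89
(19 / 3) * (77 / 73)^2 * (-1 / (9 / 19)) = -14.88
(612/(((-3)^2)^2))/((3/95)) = 6460/27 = 239.26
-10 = -10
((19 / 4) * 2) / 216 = 19 / 432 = 0.04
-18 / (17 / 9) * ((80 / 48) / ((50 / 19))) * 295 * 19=-575073 / 17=-33827.82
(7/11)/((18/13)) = 91/198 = 0.46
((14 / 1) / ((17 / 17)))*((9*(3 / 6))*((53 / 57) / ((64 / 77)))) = 85701 / 1216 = 70.48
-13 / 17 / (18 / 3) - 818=-83449 / 102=-818.13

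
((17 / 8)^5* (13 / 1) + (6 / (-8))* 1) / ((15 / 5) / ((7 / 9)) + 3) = 129034955 / 1572864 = 82.04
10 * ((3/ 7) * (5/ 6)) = 25/ 7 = 3.57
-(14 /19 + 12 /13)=-410 /247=-1.66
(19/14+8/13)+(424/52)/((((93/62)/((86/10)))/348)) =14806179/910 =16270.53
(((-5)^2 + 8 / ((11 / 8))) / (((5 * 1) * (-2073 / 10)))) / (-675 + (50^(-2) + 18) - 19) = 565000 / 12845682399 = 0.00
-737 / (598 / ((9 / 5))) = -6633 / 2990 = -2.22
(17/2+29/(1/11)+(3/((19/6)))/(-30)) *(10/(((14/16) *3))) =497752/399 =1247.50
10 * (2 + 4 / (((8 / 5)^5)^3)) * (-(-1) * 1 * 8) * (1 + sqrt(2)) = 88113518112705 / 549755813888 + 88113518112705 * sqrt(2) / 549755813888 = 386.94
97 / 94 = 1.03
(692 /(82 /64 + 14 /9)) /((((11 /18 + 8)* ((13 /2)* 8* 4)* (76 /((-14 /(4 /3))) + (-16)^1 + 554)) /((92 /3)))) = 72194976 /9174579115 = 0.01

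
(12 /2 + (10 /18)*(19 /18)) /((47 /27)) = 1067 /282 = 3.78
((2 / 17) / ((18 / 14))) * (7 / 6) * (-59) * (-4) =11564 / 459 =25.19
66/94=33/47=0.70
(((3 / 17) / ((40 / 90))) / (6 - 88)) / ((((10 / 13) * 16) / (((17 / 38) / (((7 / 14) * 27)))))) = -13 / 997120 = -0.00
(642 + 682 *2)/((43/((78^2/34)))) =358956/43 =8347.81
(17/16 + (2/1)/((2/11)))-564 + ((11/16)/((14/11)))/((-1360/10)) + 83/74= -620866509/1127168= -550.82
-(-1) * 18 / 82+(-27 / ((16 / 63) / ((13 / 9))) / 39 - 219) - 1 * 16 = -156599 / 656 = -238.72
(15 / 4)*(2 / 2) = 15 / 4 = 3.75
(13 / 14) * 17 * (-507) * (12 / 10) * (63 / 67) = -3025269 / 335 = -9030.65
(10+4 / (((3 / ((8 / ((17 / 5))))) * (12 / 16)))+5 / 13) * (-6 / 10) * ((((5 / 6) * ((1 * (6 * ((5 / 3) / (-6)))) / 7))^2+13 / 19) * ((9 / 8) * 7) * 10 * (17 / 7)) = -332851075 / 275184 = -1209.56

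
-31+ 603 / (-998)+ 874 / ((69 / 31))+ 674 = 3098977 / 2994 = 1035.06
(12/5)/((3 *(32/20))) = 1/2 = 0.50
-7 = -7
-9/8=-1.12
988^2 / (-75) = -13015.25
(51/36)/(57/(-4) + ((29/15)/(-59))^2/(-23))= -6004725/60400667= -0.10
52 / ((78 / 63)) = 42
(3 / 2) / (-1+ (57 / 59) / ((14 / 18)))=1239 / 200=6.20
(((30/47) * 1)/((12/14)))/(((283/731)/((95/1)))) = 2430575/13301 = 182.74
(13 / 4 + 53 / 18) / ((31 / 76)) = 4237 / 279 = 15.19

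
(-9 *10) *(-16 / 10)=144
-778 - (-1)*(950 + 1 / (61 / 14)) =10506 / 61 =172.23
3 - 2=1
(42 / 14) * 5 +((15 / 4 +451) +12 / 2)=475.75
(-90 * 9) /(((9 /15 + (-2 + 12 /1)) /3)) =-12150 /53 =-229.25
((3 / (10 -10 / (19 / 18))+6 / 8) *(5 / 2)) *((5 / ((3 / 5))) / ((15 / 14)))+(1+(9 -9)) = 1517 / 12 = 126.42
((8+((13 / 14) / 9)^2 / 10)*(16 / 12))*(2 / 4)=1270249 / 238140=5.33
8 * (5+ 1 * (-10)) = -40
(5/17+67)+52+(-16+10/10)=1773/17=104.29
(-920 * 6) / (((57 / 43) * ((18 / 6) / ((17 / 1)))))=-1345040 / 57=-23597.19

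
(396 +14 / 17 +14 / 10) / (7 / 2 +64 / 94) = 1060602 / 11135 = 95.25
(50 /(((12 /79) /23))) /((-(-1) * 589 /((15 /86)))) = 227125 /101308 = 2.24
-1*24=-24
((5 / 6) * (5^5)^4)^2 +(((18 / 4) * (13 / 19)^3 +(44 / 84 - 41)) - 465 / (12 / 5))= 2729223069763975217938423056148012 / 432117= 6315935428978668318854438000.00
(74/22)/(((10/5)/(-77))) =-259/2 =-129.50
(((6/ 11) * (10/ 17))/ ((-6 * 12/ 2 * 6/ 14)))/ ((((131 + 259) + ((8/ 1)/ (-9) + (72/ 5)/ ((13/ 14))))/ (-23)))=52325/ 44263274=0.00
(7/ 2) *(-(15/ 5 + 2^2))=-49/ 2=-24.50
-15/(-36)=5/12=0.42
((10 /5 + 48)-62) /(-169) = 12 /169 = 0.07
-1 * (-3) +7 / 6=25 / 6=4.17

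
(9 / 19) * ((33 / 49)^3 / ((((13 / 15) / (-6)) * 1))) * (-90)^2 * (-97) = 787042.89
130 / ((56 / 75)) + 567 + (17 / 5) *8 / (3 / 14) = 364577 / 420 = 868.04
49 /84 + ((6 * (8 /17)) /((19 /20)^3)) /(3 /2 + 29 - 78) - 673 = -17878365733 /26585484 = -672.49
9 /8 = 1.12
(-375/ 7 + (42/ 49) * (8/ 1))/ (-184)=327/ 1288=0.25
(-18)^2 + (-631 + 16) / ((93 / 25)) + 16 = 5415 / 31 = 174.68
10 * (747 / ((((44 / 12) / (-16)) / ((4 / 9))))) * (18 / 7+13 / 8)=-60794.81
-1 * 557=-557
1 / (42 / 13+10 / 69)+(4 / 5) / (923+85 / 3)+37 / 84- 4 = -740086891 / 226850190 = -3.26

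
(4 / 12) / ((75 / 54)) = 6 / 25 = 0.24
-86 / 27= -3.19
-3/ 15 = -1/ 5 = -0.20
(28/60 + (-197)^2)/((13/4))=2328568/195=11941.37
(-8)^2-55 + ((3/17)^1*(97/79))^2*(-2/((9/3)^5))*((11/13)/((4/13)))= 876469915/97397046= 9.00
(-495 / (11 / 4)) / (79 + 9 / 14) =-504 / 223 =-2.26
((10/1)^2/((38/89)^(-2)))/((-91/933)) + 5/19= -2556174745/13695409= -186.64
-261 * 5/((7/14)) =-2610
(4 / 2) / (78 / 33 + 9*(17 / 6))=44 / 613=0.07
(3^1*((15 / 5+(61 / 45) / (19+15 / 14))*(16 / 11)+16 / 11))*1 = 17.75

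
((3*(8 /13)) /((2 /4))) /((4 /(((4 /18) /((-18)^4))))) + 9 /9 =1.00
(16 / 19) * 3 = 48 / 19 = 2.53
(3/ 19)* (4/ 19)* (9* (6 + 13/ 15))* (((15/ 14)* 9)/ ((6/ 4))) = 33372/ 2527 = 13.21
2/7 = 0.29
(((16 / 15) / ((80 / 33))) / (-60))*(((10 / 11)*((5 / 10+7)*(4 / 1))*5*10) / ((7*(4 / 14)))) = -5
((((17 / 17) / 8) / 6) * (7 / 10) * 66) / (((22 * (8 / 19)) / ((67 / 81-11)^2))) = 1410997 / 131220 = 10.75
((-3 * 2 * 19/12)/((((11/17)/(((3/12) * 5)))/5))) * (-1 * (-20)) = -40375/22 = -1835.23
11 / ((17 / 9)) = 99 / 17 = 5.82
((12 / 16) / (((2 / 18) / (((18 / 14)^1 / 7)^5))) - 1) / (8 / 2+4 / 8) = -1128306673 / 5084554482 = -0.22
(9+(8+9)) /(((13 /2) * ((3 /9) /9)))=108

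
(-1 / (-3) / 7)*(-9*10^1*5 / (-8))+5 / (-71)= 5185 / 1988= 2.61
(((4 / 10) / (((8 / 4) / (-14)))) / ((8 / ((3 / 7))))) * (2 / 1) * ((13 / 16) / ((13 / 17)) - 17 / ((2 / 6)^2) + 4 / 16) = 7281 / 160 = 45.51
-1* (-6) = 6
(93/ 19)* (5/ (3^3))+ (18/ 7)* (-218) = -559.66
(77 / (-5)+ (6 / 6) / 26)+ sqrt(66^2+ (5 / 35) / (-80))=-1997 / 130+ sqrt(85377565) / 140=50.64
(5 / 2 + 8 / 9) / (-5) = -61 / 90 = -0.68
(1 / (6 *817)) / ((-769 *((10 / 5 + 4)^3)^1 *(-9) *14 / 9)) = 0.00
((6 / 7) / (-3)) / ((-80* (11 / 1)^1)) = 1 / 3080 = 0.00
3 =3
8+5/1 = 13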